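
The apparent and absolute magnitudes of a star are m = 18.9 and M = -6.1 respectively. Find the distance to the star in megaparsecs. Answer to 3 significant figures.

Distance modulus: m − M = 18.9 − (-6.1) = 25.000
m − M = 5 log₁₀ d − 5
log₁₀ d = (m − M)/5 + 1 = 6.0000
d = 10^6.0000 = 1.000×10^6 pc
= 1.000 Mpc

d ≈ 1.00 Mpc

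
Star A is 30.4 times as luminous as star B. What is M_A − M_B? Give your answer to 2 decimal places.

M_A − M_B ≈ -3.71

Pogson: ΔM = −2.5 log₁₀(ratio) = −2.5 log₁₀(30.4) = −2.5 × 1.4829 = -3.707
Star A is brighter, so it has the smaller magnitude: the difference is negative.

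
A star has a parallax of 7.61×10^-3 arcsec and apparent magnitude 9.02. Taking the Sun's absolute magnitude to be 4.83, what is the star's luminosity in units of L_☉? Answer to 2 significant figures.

L/L_☉ ≈ 3.6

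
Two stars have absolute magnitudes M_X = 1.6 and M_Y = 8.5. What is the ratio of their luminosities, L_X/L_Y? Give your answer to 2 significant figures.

ΔM = M_X − M_Y = -6.9
L_X/L_Y = 10^(−0.4 ΔM) = 10^2.760 = 575.4

L_X/L_Y ≈ 580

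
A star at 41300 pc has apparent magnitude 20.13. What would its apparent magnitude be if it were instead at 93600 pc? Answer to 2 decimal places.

m ≈ 21.91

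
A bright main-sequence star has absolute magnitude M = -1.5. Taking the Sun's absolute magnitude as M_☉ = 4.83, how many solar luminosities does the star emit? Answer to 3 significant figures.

M − M_☉ = -1.5 − 4.83 = -6.330
L/L_☉ = 10^(−0.4 (M − M_☉)) = 10^2.532 = 340.4

L/L_☉ ≈ 340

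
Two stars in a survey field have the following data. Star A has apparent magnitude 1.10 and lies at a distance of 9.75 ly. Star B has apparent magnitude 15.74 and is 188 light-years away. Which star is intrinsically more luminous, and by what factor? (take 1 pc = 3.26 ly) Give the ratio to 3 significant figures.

Star A is more luminous, by a factor of 1930.

Star A: d = 9.75 ly / 3.26 = 2.991 pc
Star A: M = m − 5 log₁₀ d + 5 = 1.10 − 5·0.4758 + 5 = 3.721
Star B: d = 188 ly / 3.26 = 57.67 pc
Star B: M = m − 5 log₁₀ d + 5 = 15.74 − 5·1.7609 + 5 = 11.935
ΔM = M_A − M_B = 3.721 − (11.935) = -8.214; smaller M is more luminous → Star A.
L ratio = 10^(0.4 |ΔM|) = 10^3.286 = 1931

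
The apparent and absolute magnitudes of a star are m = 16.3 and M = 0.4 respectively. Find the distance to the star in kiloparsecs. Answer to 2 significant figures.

d ≈ 15 kpc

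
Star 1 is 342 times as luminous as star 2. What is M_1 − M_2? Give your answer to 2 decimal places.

M_1 − M_2 ≈ -6.34

Pogson: ΔM = −2.5 log₁₀(ratio) = −2.5 log₁₀(342) = −2.5 × 2.5340 = -6.335
Star 1 is brighter, so it has the smaller magnitude: the difference is negative.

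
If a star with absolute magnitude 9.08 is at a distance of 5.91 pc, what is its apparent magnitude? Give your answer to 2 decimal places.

m ≈ 7.94

m = M + 5 log₁₀ d − 5 = 9.08 + 5·0.7716 − 5 = 7.938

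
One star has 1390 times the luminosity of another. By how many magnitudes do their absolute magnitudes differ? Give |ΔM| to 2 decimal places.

Pogson: ΔM = −2.5 log₁₀(ratio) = −2.5 log₁₀(1390) = −2.5 × 3.1430 = -7.858

|ΔM| ≈ 7.86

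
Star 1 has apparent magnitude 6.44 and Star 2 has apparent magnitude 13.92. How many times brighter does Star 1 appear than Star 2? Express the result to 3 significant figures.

982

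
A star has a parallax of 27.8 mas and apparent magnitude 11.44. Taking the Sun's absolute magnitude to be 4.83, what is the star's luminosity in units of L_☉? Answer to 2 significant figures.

L/L_☉ ≈ 0.029

d = 1/p = 1000/27.8 mas = 35.97 pc
M = m − 5 log₁₀ d + 5 = 11.44 − 5·1.5560 + 5 = 8.660
M − M_☉ = 8.660 − 4.83 = 3.830
L/L_☉ = 10^(−0.4 × 3.830) = 0.02937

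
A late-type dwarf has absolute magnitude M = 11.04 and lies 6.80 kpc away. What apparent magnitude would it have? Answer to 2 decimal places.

m ≈ 25.20

d = 6.80 kpc = 6800 pc
m = M + 5 log₁₀ d − 5 = 11.04 + 5·3.8325 − 5 = 25.203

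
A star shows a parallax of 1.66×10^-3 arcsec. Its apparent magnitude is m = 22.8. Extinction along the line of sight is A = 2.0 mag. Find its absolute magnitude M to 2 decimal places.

M ≈ 11.90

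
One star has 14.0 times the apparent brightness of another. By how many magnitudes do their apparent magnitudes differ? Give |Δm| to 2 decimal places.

|Δm| ≈ 2.87

Pogson: Δm = −2.5 log₁₀(ratio) = −2.5 log₁₀(14.0) = −2.5 × 1.1461 = -2.865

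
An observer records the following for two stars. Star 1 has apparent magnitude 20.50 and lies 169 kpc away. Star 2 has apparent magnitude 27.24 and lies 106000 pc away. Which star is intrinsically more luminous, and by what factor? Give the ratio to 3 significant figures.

Star 1 is more luminous, by a factor of 1260.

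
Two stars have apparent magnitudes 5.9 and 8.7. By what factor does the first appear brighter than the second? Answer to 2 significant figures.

13

Magnitude difference = -2.8
Flux ratio = 10^(−0.4 Δm) = 10^(−0.4 × -2.8) = 10^1.120 = 13.18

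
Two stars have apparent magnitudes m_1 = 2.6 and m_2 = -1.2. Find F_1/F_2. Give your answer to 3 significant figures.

Δm = 2.6 − (-1.2) = 3.8
Flux ratio = 10^(−0.4 Δm) = 10^(−0.4 × 3.8) = 10^-1.520 = 0.03020

F_1/F_2 ≈ 0.0302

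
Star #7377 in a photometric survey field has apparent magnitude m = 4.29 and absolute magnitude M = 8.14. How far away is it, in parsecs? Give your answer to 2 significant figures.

d ≈ 1.7 pc

μ = m − M = -3.850
m − M = 5 log₁₀ d − 5
log₁₀ d = (m − M)/5 + 1 = 0.2300
d = 10^0.2300 = 1.698 pc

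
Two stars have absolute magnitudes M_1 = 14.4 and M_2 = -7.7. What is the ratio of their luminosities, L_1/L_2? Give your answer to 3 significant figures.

L_1/L_2 ≈ 1.45×10^-9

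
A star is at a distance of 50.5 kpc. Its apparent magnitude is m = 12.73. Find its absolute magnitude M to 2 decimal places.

d = 50.5 kpc = 50500 pc
5 log₁₀(d/10 pc) = 5 log₁₀(50500) − 5 = 18.516
M = m − 5 log₁₀(d/10) = 12.73 − 18.516 = -5.786

M ≈ -5.79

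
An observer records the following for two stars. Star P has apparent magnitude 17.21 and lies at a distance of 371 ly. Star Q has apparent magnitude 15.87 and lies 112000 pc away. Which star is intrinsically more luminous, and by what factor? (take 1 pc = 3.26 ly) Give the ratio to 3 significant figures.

Star Q is more luminous, by a factor of 3.33×10^6.

Star P: d = 371 ly / 3.26 = 113.8 pc
Star P: M = m − 5 log₁₀ d + 5 = 17.21 − 5·2.0562 + 5 = 11.929
Star Q: M = m − 5 log₁₀ d + 5 = 15.87 − 5·5.0492 + 5 = -4.376
ΔM = M_P − M_Q = 11.929 − (-4.376) = 16.305; smaller M is more luminous → Star Q.
L ratio = 10^(0.4 |ΔM|) = 10^6.522 = 3.328×10^6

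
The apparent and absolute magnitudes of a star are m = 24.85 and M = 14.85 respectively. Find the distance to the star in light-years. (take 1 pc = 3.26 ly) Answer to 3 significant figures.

d ≈ 3260 ly

μ = m − M = 10.000
m − M = 5 log₁₀ d − 5
log₁₀ d = (m − M)/5 + 1 = 3.0000
d = 10^3.0000 = 1000 pc
= 3260 ly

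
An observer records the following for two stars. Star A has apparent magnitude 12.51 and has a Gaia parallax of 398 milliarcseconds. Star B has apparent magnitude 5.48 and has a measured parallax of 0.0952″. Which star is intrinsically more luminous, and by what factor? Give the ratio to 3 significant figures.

Star A: p = 398 mas = 0.398″ → d = 1/p = 2.513 pc
Star A: M = m − 5 log₁₀ d + 5 = 12.51 − 5·0.4001 + 5 = 15.509
Star B: d = 1/p = 1/0.0952″ = 10.50 pc
Star B: M = m − 5 log₁₀ d + 5 = 5.48 − 5·1.0214 + 5 = 5.373
ΔM = M_A − M_B = 15.509 − (5.373) = 10.136; smaller M is more luminous → Star B.
L ratio = 10^(0.4 |ΔM|) = 10^4.054 = 11340

Star B is more luminous, by a factor of 11300.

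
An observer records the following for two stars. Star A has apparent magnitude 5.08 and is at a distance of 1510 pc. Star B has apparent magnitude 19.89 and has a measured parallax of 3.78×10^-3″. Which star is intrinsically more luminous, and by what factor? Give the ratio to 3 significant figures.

Star A: M = m − 5 log₁₀ d + 5 = 5.08 − 5·3.1790 + 5 = -5.815
Star B: d = 1/p = 1/3.78×10^-3″ = 264.6 pc
Star B: M = m − 5 log₁₀ d + 5 = 19.89 − 5·2.4225 + 5 = 12.777
ΔM = M_A − M_B = -5.815 − (12.777) = -18.592; smaller M is more luminous → Star A.
L ratio = 10^(0.4 |ΔM|) = 10^7.437 = 2.735×10^7

Star A is more luminous, by a factor of 2.73×10^7.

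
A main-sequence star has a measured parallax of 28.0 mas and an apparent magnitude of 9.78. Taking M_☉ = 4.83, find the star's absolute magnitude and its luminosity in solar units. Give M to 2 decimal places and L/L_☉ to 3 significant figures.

M ≈ 7.02; L/L_☉ ≈ 0.134

d = 1/p = 1000/28.0 mas = 35.71 pc
M = m − 5 log₁₀ d + 5 = 9.78 − 5·1.5528 + 5 = 7.016
M − M_☉ = 7.016 − 4.83 = 2.186
L/L_☉ = 10^(−0.4 × 2.186) = 0.1336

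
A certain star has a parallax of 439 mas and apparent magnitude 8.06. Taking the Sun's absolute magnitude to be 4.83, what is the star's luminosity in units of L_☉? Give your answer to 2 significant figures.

L/L_☉ ≈ 2.6×10^-3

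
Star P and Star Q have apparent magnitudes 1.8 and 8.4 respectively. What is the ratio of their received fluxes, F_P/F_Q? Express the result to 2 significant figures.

F_P/F_Q ≈ 440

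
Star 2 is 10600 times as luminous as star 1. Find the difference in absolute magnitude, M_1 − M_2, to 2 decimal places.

Pogson: ΔM = −2.5 log₁₀(ratio) = −2.5 log₁₀(10600) = −2.5 × 4.0253 = -10.063
Star 2 is brighter so has the smaller magnitude: M_1 − M_2 is positive.

M_1 − M_2 ≈ 10.06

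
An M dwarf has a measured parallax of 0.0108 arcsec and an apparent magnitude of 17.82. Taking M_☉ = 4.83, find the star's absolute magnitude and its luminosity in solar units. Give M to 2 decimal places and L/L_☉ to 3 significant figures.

M ≈ 12.99; L/L_☉ ≈ 5.46×10^-4

d = 1/p = 1/0.0108″ = 92.59 pc
M = m − 5 log₁₀ d + 5 = 17.82 − 5·1.9666 + 5 = 12.987
M − M_☉ = 12.987 − 4.83 = 8.157
L/L_☉ = 10^(−0.4 × 8.157) = 5.459×10^-4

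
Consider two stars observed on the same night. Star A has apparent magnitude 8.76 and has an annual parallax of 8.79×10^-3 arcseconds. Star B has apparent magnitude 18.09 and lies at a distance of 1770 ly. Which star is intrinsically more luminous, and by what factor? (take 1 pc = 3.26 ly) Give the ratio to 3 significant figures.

Star A: d = 1/p = 1/8.79×10^-3″ = 113.8 pc
Star A: M = m − 5 log₁₀ d + 5 = 8.76 − 5·2.0560 + 5 = 3.480
Star B: d = 1770 ly / 3.26 = 542.9 pc
Star B: M = m − 5 log₁₀ d + 5 = 18.09 − 5·2.7348 + 5 = 9.416
ΔM = M_A − M_B = 3.480 − (9.416) = -5.936; smaller M is more luminous → Star A.
L ratio = 10^(0.4 |ΔM|) = 10^2.375 = 236.9

Star A is more luminous, by a factor of 237.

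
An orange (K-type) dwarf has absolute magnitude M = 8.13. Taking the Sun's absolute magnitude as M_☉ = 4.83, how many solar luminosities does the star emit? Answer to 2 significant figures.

L/L_☉ ≈ 0.048

M − M_☉ = 8.13 − 4.83 = 3.300
L/L_☉ = 10^(−0.4 (M − M_☉)) = 10^-1.320 = 0.04786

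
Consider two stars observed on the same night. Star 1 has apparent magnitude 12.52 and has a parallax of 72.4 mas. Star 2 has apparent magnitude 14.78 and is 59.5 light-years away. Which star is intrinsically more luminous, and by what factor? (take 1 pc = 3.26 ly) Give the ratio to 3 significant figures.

Star 1 is more luminous, by a factor of 4.59.

Star 1: p = 72.4 mas = 0.0724″ → d = 1/p = 13.81 pc
Star 1: M = m − 5 log₁₀ d + 5 = 12.52 − 5·1.1403 + 5 = 11.819
Star 2: d = 59.5 ly / 3.26 = 18.25 pc
Star 2: M = m − 5 log₁₀ d + 5 = 14.78 − 5·1.2613 + 5 = 13.474
ΔM = M_1 − M_2 = 11.819 − (13.474) = -1.655; smaller M is more luminous → Star 1.
L ratio = 10^(0.4 |ΔM|) = 10^0.662 = 4.591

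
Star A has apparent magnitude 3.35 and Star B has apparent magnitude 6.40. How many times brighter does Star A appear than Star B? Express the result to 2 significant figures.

17

Magnitude difference = -3.05
Flux ratio = 10^(−0.4 Δm) = 10^(−0.4 × -3.05) = 10^1.220 = 16.60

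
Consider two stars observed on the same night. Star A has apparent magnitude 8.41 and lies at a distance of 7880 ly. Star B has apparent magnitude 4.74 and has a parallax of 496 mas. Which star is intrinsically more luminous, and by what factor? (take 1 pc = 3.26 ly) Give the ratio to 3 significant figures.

Star A is more luminous, by a factor of 48900.

Star A: d = 7880 ly / 3.26 = 2417 pc
Star A: M = m − 5 log₁₀ d + 5 = 8.41 − 5·3.3833 + 5 = -3.507
Star B: p = 496 mas = 0.496″ → d = 1/p = 2.016 pc
Star B: M = m − 5 log₁₀ d + 5 = 4.74 − 5·0.3045 + 5 = 8.217
ΔM = M_A − M_B = -3.507 − (8.217) = -11.724; smaller M is more luminous → Star A.
L ratio = 10^(0.4 |ΔM|) = 10^4.690 = 48930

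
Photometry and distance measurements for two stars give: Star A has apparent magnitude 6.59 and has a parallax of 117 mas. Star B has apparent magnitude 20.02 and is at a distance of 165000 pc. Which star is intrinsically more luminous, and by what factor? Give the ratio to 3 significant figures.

Star A: p = 117 mas = 0.117″ → d = 1/p = 8.547 pc
Star A: M = m − 5 log₁₀ d + 5 = 6.59 − 5·0.9318 + 5 = 6.931
Star B: M = m − 5 log₁₀ d + 5 = 20.02 − 5·5.2175 + 5 = -1.067
ΔM = M_A − M_B = 6.931 − (-1.067) = 7.998; smaller M is more luminous → Star B.
L ratio = 10^(0.4 |ΔM|) = 10^3.199 = 1582

Star B is more luminous, by a factor of 1580.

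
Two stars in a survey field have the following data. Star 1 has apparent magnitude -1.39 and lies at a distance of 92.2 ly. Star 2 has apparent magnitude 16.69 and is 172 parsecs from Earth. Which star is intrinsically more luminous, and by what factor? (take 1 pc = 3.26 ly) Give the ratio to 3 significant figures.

Star 1 is more luminous, by a factor of 461000.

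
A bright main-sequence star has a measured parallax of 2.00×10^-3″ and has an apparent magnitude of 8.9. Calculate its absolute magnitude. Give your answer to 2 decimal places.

M ≈ 0.41

d = 1/p = 1/2.00×10^-3″ = 500.0 pc
5 log₁₀(d/10 pc) = 5 log₁₀(500.0) − 5 = 8.495
M = m − 5 log₁₀(d/10) = 8.9 − 8.495 = 0.405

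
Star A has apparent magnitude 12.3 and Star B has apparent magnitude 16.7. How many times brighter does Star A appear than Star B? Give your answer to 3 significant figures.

57.5

Magnitude difference = -4.4
Flux ratio = 10^(−0.4 Δm) = 10^(−0.4 × -4.4) = 10^1.760 = 57.54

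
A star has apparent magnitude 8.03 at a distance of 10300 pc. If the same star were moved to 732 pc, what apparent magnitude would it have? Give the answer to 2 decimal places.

m ≈ 2.29

Flux ∝ 1/d², so Δm = 5 log₁₀(d₂/d₁) = 5 log₁₀(732/10300) = -5.742
m₂ = m₁ + Δm = 8.03 + (-5.742) = 2.288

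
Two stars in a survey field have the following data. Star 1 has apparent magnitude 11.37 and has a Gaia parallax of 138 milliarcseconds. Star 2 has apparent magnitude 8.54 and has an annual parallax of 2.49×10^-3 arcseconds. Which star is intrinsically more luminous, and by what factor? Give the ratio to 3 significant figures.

Star 2 is more luminous, by a factor of 41600.

Star 1: p = 138 mas = 0.138″ → d = 1/p = 7.246 pc
Star 1: M = m − 5 log₁₀ d + 5 = 11.37 − 5·0.8601 + 5 = 12.069
Star 2: d = 1/p = 1/2.49×10^-3″ = 401.6 pc
Star 2: M = m − 5 log₁₀ d + 5 = 8.54 − 5·2.6038 + 5 = 0.521
ΔM = M_1 − M_2 = 12.069 − (0.521) = 11.548; smaller M is more luminous → Star 2.
L ratio = 10^(0.4 |ΔM|) = 10^4.619 = 41630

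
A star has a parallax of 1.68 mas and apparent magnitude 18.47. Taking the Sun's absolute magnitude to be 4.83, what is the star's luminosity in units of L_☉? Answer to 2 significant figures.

L/L_☉ ≈ 0.012

d = 1/p = 1000/1.68 mas = 595.2 pc
M = m − 5 log₁₀ d + 5 = 18.47 − 5·2.7747 + 5 = 9.597
M − M_☉ = 9.597 − 4.83 = 4.767
L/L_☉ = 10^(−0.4 × 4.767) = 0.01240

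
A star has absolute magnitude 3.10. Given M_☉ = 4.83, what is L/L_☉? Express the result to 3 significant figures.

L/L_☉ ≈ 4.92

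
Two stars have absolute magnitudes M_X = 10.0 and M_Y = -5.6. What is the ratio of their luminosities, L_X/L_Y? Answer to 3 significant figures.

L_X/L_Y ≈ 5.75×10^-7

ΔM = M_X − M_Y = 15.6
L_X/L_Y = 10^(−0.4 ΔM) = 10^-6.240 = 5.754×10^-7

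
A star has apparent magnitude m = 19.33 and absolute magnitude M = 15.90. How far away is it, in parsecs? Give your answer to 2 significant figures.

μ = m − M = 3.430
m − M = 5 log₁₀ d − 5
log₁₀ d = (m − M)/5 + 1 = 1.6860
d = 10^1.6860 = 48.53 pc

d ≈ 49 pc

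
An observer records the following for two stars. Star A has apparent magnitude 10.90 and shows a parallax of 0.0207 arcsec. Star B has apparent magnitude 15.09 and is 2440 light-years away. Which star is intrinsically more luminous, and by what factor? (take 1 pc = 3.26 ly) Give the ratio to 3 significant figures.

Star B is more luminous, by a factor of 5.06.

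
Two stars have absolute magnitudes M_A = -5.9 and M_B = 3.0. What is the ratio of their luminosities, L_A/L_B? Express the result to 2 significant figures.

L_A/L_B ≈ 3600

ΔM = M_A − M_B = -8.9
L_A/L_B = 10^(−0.4 ΔM) = 10^3.560 = 3631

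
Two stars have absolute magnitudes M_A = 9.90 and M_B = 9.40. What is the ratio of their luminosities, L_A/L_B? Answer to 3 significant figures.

ΔM = M_A − M_B = 0.50
L_A/L_B = 10^(−0.4 ΔM) = 10^-0.200 = 0.6310

L_A/L_B ≈ 0.631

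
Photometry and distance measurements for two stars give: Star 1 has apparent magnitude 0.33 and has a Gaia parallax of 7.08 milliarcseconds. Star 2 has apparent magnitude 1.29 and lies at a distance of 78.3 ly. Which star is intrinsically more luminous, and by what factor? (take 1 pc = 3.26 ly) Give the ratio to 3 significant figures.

Star 1 is more luminous, by a factor of 83.7.

Star 1: p = 7.08 mas = 7.08×10^-3″ → d = 1/p = 141.2 pc
Star 1: M = m − 5 log₁₀ d + 5 = 0.33 − 5·2.1500 + 5 = -5.420
Star 2: d = 78.3 ly / 3.26 = 24.02 pc
Star 2: M = m − 5 log₁₀ d + 5 = 1.29 − 5·1.3805 + 5 = -0.613
ΔM = M_1 − M_2 = -5.420 − (-0.613) = -4.807; smaller M is more luminous → Star 1.
L ratio = 10^(0.4 |ΔM|) = 10^1.923 = 83.72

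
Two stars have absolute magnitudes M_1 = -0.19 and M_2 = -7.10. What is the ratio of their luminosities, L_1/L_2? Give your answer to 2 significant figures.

ΔM = M_1 − M_2 = 6.91
L_1/L_2 = 10^(−0.4 ΔM) = 10^-2.764 = 1.722×10^-3

L_1/L_2 ≈ 1.7×10^-3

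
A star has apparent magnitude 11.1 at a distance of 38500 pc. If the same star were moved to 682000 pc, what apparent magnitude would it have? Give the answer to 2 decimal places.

Flux ∝ 1/d², so Δm = 5 log₁₀(d₂/d₁) = 5 log₁₀(682000/38500) = 6.242
m₂ = m₁ + Δm = 11.1 + (6.242) = 17.342

m ≈ 17.34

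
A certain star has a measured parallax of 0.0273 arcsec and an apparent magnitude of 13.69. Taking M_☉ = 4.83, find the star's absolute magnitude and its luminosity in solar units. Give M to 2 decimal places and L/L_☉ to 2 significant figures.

M ≈ 10.87; L/L_☉ ≈ 3.8×10^-3

d = 1/p = 1/0.0273″ = 36.63 pc
M = m − 5 log₁₀ d + 5 = 13.69 − 5·1.5638 + 5 = 10.871
M − M_☉ = 10.871 − 4.83 = 6.041
L/L_☉ = 10^(−0.4 × 6.041) = 3.834×10^-3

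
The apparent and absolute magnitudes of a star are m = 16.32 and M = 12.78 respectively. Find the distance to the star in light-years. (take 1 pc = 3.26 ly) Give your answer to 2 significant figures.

d ≈ 170 ly

Distance modulus: m − M = 16.32 − (12.78) = 3.540
m − M = 5 log₁₀ d − 5
log₁₀ d = (m − M)/5 + 1 = 1.7080
d = 10^1.7080 = 51.05 pc
= 166.4 ly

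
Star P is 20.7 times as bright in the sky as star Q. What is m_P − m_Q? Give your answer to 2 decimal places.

m_P − m_Q ≈ -3.29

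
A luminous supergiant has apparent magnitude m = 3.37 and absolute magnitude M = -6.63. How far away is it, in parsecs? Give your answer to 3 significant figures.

Distance modulus: m − M = 3.37 − (-6.63) = 10.000
m − M = 5 log₁₀ d − 5
log₁₀ d = (m − M)/5 + 1 = 3.0000
d = 10^3.0000 = 1000 pc

d ≈ 1000 pc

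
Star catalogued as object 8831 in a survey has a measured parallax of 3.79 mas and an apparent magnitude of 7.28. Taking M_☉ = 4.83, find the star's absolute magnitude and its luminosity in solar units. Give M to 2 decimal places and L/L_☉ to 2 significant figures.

d = 1/p = 1000/3.79 mas = 263.9 pc
M = m − 5 log₁₀ d + 5 = 7.28 − 5·2.4214 + 5 = 0.173
M − M_☉ = 0.173 − 4.83 = -4.657
L/L_☉ = 10^(−0.4 × -4.657) = 72.90

M ≈ 0.17; L/L_☉ ≈ 73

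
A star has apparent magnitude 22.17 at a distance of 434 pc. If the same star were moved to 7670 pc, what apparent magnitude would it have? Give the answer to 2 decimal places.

Flux ∝ 1/d², so Δm = 5 log₁₀(d₂/d₁) = 5 log₁₀(7670/434) = 6.237
m₂ = m₁ + Δm = 22.17 + (6.237) = 28.407

m ≈ 28.41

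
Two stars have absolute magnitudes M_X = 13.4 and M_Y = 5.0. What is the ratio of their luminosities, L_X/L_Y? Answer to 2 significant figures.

ΔM = M_X − M_Y = 8.4
L_X/L_Y = 10^(−0.4 ΔM) = 10^-3.360 = 4.365×10^-4

L_X/L_Y ≈ 4.4×10^-4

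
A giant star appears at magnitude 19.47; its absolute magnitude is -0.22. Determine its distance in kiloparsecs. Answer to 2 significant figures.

μ = m − M = 19.690
m − M = 5 log₁₀ d − 5
log₁₀ d = (m − M)/5 + 1 = 4.9380
d = 10^4.9380 = 86700 pc
= 86.70 kpc

d ≈ 87 kpc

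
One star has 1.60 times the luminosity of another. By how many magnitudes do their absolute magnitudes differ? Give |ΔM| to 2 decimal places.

|ΔM| ≈ 0.51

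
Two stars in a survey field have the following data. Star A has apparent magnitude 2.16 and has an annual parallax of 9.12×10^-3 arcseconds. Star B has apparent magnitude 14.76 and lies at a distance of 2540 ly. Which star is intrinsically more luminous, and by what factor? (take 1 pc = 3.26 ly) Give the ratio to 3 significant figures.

Star A: d = 1/p = 1/9.12×10^-3″ = 109.6 pc
Star A: M = m − 5 log₁₀ d + 5 = 2.16 − 5·2.0400 + 5 = -3.040
Star B: d = 2540 ly / 3.26 = 779.1 pc
Star B: M = m − 5 log₁₀ d + 5 = 14.76 − 5·2.8916 + 5 = 5.302
ΔM = M_A − M_B = -3.040 − (5.302) = -8.342; smaller M is more luminous → Star A.
L ratio = 10^(0.4 |ΔM|) = 10^3.337 = 2172

Star A is more luminous, by a factor of 2170.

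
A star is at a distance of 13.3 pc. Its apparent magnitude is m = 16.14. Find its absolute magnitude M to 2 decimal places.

5 log₁₀(d/10 pc) = 5 log₁₀(13.30) − 5 = 0.619
M = m − 5 log₁₀(d/10) = 16.14 − 0.619 = 15.521

M ≈ 15.52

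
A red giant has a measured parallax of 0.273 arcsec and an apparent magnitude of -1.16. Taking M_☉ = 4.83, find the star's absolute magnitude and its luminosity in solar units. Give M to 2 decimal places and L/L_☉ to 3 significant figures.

M ≈ 1.02; L/L_☉ ≈ 33.4

d = 1/p = 1/0.273″ = 3.663 pc
M = m − 5 log₁₀ d + 5 = -1.16 − 5·0.5638 + 5 = 1.021
M − M_☉ = 1.021 − 4.83 = -3.809
L/L_☉ = 10^(−0.4 × -3.809) = 33.39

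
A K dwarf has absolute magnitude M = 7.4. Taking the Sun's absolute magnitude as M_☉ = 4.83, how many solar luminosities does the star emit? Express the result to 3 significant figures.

L/L_☉ ≈ 0.0938

M − M_☉ = 7.4 − 4.83 = 2.570
L/L_☉ = 10^(−0.4 (M − M_☉)) = 10^-1.028 = 0.09376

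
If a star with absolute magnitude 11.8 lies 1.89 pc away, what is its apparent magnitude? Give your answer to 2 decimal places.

m ≈ 8.18

m = M + 5 log₁₀ d − 5 = 11.8 + 5·0.2765 − 5 = 8.182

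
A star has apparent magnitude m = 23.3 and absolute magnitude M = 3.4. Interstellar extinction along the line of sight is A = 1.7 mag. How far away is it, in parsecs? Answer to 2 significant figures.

d ≈ 44000 pc

m − M = 5 log₁₀(d/10 pc) + A  ⇒  23.3 − (3.4) − 1.7 = 5 log₁₀(d/10)
18.200 = 5 log₁₀(d/10)
log₁₀ d = (m − M − A)/5 + 1 = 4.6400
d = 10^4.6400 = 43650 pc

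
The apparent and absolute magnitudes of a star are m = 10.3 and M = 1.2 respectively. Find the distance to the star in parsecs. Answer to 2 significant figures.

d ≈ 660 pc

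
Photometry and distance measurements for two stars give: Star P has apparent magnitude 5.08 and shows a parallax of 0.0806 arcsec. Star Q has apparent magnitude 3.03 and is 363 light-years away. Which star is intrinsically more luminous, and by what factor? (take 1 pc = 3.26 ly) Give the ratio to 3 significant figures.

Star P: d = 1/p = 1/0.0806″ = 12.41 pc
Star P: M = m − 5 log₁₀ d + 5 = 5.08 − 5·1.0937 + 5 = 4.612
Star Q: d = 363 ly / 3.26 = 111.3 pc
Star Q: M = m − 5 log₁₀ d + 5 = 3.03 − 5·2.0467 + 5 = -2.203
ΔM = M_P − M_Q = 4.612 − (-2.203) = 6.815; smaller M is more luminous → Star Q.
L ratio = 10^(0.4 |ΔM|) = 10^2.726 = 532.2

Star Q is more luminous, by a factor of 532.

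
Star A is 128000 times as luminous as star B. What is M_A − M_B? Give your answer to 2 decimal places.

M_A − M_B ≈ -12.77

Pogson: ΔM = −2.5 log₁₀(ratio) = −2.5 log₁₀(128000) = −2.5 × 5.1072 = -12.768
Star A is brighter, so it has the smaller magnitude: the difference is negative.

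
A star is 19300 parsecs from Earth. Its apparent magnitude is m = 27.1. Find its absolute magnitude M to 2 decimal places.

M ≈ 10.67

5 log₁₀(d/10 pc) = 5 log₁₀(19300) − 5 = 16.428
M = m − 5 log₁₀(d/10) = 27.1 − 16.428 = 10.672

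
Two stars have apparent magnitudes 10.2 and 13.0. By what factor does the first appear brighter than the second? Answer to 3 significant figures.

13.2

Δm = 10.2 − (13.0) = -2.8
Flux ratio = 10^(−0.4 Δm) = 10^(−0.4 × -2.8) = 10^1.120 = 13.18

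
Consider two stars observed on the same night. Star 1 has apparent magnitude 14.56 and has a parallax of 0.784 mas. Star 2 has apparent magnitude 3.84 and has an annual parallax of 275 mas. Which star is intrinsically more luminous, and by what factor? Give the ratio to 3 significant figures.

Star 1 is more luminous, by a factor of 6.34.

Star 1: p = 0.784 mas = 7.84×10^-4″ → d = 1/p = 1276 pc
Star 1: M = m − 5 log₁₀ d + 5 = 14.56 − 5·3.1057 + 5 = 4.032
Star 2: p = 275 mas = 0.275″ → d = 1/p = 3.636 pc
Star 2: M = m − 5 log₁₀ d + 5 = 3.84 − 5·0.5607 + 5 = 6.037
ΔM = M_1 − M_2 = 4.032 − (6.037) = -2.005; smaller M is more luminous → Star 1.
L ratio = 10^(0.4 |ΔM|) = 10^0.802 = 6.339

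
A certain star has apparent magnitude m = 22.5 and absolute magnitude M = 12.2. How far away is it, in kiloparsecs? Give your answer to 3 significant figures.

d ≈ 1.15 kpc

μ = m − M = 10.300
m − M = 5 log₁₀ d − 5
log₁₀ d = (m − M)/5 + 1 = 3.0600
d = 10^3.0600 = 1148 pc
= 1.148 kpc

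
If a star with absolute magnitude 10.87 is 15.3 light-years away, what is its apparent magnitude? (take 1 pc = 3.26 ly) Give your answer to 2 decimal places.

d = 15.3 ly / 3.26 = 4.693 pc
m = M + 5 log₁₀ d − 5 = 10.87 + 5·0.6715 − 5 = 9.227

m ≈ 9.23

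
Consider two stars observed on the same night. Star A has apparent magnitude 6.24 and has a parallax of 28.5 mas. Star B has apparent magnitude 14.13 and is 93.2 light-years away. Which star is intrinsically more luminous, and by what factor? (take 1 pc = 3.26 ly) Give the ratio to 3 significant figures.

Star A is more luminous, by a factor of 2160.

Star A: p = 28.5 mas = 0.0285″ → d = 1/p = 35.09 pc
Star A: M = m − 5 log₁₀ d + 5 = 6.24 − 5·1.5452 + 5 = 3.514
Star B: d = 93.2 ly / 3.26 = 28.59 pc
Star B: M = m − 5 log₁₀ d + 5 = 14.13 − 5·1.4562 + 5 = 11.849
ΔM = M_A − M_B = 3.514 − (11.849) = -8.335; smaller M is more luminous → Star A.
L ratio = 10^(0.4 |ΔM|) = 10^3.334 = 2157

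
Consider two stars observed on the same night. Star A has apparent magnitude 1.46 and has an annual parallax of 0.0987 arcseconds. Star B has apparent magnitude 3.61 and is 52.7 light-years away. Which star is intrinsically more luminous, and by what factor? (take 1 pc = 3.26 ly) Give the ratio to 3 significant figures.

Star A is more luminous, by a factor of 2.85.

Star A: d = 1/p = 1/0.0987″ = 10.13 pc
Star A: M = m − 5 log₁₀ d + 5 = 1.46 − 5·1.0057 + 5 = 1.432
Star B: d = 52.7 ly / 3.26 = 16.17 pc
Star B: M = m − 5 log₁₀ d + 5 = 3.61 − 5·1.2086 + 5 = 2.567
ΔM = M_A − M_B = 1.432 − (2.567) = -1.135; smaller M is more luminous → Star A.
L ratio = 10^(0.4 |ΔM|) = 10^0.454 = 2.846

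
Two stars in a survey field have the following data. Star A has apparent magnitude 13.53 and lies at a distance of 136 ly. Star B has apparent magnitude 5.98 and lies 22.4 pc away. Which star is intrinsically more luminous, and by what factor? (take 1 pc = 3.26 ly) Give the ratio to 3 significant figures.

Star A: d = 136 ly / 3.26 = 41.72 pc
Star A: M = m − 5 log₁₀ d + 5 = 13.53 − 5·1.6203 + 5 = 10.428
Star B: M = m − 5 log₁₀ d + 5 = 5.98 − 5·1.3502 + 5 = 4.229
ΔM = M_A − M_B = 10.428 − (4.229) = 6.200; smaller M is more luminous → Star B.
L ratio = 10^(0.4 |ΔM|) = 10^2.480 = 301.9

Star B is more luminous, by a factor of 302.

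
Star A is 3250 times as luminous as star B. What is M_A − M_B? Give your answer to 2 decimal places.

M_A − M_B ≈ -8.78

Pogson: ΔM = −2.5 log₁₀(ratio) = −2.5 log₁₀(3250) = −2.5 × 3.5119 = -8.780
Star A is brighter, so it has the smaller magnitude: the difference is negative.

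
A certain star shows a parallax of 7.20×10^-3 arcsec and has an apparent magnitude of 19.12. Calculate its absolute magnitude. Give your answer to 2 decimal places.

M ≈ 13.41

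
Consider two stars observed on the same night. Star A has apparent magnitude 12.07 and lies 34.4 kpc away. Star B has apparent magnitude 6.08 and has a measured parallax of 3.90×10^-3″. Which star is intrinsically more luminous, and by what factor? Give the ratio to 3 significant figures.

Star A: d = 34.4 kpc = 34400 pc
Star A: M = m − 5 log₁₀ d + 5 = 12.07 − 5·4.5366 + 5 = -5.613
Star B: d = 1/p = 1/3.90×10^-3″ = 256.4 pc
Star B: M = m − 5 log₁₀ d + 5 = 6.08 − 5·2.4089 + 5 = -0.965
ΔM = M_A − M_B = -5.613 − (-0.965) = -4.648; smaller M is more luminous → Star A.
L ratio = 10^(0.4 |ΔM|) = 10^1.859 = 72.32

Star A is more luminous, by a factor of 72.3.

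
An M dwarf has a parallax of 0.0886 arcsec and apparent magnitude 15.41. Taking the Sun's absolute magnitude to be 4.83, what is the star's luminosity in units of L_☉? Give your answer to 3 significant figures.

L/L_☉ ≈ 7.47×10^-5

d = 1/p = 1/0.0886″ = 11.29 pc
M = m − 5 log₁₀ d + 5 = 15.41 − 5·1.0526 + 5 = 15.147
M − M_☉ = 15.147 − 4.83 = 10.317
L/L_☉ = 10^(−0.4 × 10.317) = 7.467×10^-5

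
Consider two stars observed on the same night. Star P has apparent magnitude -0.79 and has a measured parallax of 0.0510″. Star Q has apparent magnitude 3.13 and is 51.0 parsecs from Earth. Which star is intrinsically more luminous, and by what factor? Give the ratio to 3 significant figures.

Star P is more luminous, by a factor of 5.47.

Star P: d = 1/p = 1/0.0510″ = 19.61 pc
Star P: M = m − 5 log₁₀ d + 5 = -0.79 − 5·1.2924 + 5 = -2.252
Star Q: M = m − 5 log₁₀ d + 5 = 3.13 − 5·1.7076 + 5 = -0.408
ΔM = M_P − M_Q = -2.252 − (-0.408) = -1.844; smaller M is more luminous → Star P.
L ratio = 10^(0.4 |ΔM|) = 10^0.738 = 5.467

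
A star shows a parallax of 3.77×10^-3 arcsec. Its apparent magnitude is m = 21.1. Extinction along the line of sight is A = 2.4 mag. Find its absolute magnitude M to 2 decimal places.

M ≈ 11.58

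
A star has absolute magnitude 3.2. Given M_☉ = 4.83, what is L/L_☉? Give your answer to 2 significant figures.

L/L_☉ ≈ 4.5

M − M_☉ = 3.2 − 4.83 = -1.630
L/L_☉ = 10^(−0.4 (M − M_☉)) = 10^0.652 = 4.487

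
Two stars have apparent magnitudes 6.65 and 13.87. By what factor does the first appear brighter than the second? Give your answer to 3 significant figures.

773

Magnitude difference = -7.22
Flux ratio = 10^(−0.4 Δm) = 10^(−0.4 × -7.22) = 10^2.888 = 772.7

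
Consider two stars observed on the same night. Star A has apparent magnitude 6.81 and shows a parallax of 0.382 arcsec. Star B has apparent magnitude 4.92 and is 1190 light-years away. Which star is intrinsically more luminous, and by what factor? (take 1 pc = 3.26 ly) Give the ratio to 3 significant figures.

Star A: d = 1/p = 1/0.382″ = 2.618 pc
Star A: M = m − 5 log₁₀ d + 5 = 6.81 − 5·0.4179 + 5 = 9.720
Star B: d = 1190 ly / 3.26 = 365.0 pc
Star B: M = m − 5 log₁₀ d + 5 = 4.92 − 5·2.5623 + 5 = -2.892
ΔM = M_A − M_B = 9.720 − (-2.892) = 12.612; smaller M is more luminous → Star B.
L ratio = 10^(0.4 |ΔM|) = 10^5.045 = 110900

Star B is more luminous, by a factor of 111000.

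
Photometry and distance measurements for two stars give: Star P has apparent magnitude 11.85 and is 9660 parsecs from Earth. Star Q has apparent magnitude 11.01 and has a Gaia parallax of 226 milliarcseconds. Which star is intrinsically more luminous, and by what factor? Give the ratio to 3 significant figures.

Star P is more luminous, by a factor of 2.20×10^6.

Star P: M = m − 5 log₁₀ d + 5 = 11.85 − 5·3.9850 + 5 = -3.075
Star Q: p = 226 mas = 0.226″ → d = 1/p = 4.425 pc
Star Q: M = m − 5 log₁₀ d + 5 = 11.01 − 5·0.6459 + 5 = 12.781
ΔM = M_P − M_Q = -3.075 − (12.781) = -15.855; smaller M is more luminous → Star P.
L ratio = 10^(0.4 |ΔM|) = 10^6.342 = 2.199×10^6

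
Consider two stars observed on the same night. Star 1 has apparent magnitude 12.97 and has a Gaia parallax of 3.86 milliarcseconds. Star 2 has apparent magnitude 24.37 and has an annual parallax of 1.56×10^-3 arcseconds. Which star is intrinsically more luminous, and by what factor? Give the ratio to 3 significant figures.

Star 1 is more luminous, by a factor of 5930.

Star 1: p = 3.86 mas = 3.86×10^-3″ → d = 1/p = 259.1 pc
Star 1: M = m − 5 log₁₀ d + 5 = 12.97 − 5·2.4134 + 5 = 5.903
Star 2: d = 1/p = 1/1.56×10^-3″ = 641.0 pc
Star 2: M = m − 5 log₁₀ d + 5 = 24.37 − 5·2.8069 + 5 = 15.336
ΔM = M_1 − M_2 = 5.903 − (15.336) = -9.433; smaller M is more luminous → Star 1.
L ratio = 10^(0.4 |ΔM|) = 10^3.773 = 5930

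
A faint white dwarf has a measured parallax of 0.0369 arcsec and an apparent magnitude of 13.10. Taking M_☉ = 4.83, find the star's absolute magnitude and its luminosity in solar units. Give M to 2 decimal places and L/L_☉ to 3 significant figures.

d = 1/p = 1/0.0369″ = 27.10 pc
M = m − 5 log₁₀ d + 5 = 13.10 − 5·1.4330 + 5 = 10.935
M − M_☉ = 10.935 − 4.83 = 6.105
L/L_☉ = 10^(−0.4 × 6.105) = 3.614×10^-3

M ≈ 10.94; L/L_☉ ≈ 3.61×10^-3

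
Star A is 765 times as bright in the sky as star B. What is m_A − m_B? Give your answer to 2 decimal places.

Pogson: Δm = −2.5 log₁₀(ratio) = −2.5 log₁₀(765) = −2.5 × 2.8837 = -7.209
Star A is brighter, so it has the smaller magnitude: the difference is negative.

m_A − m_B ≈ -7.21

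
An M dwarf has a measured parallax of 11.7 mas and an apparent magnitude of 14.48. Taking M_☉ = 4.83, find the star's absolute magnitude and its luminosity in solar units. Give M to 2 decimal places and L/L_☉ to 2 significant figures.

M ≈ 9.82; L/L_☉ ≈ 0.010

d = 1/p = 1000/11.7 mas = 85.47 pc
M = m − 5 log₁₀ d + 5 = 14.48 − 5·1.9318 + 5 = 9.821
M − M_☉ = 9.821 − 4.83 = 4.991
L/L_☉ = 10^(−0.4 × 4.991) = 0.01008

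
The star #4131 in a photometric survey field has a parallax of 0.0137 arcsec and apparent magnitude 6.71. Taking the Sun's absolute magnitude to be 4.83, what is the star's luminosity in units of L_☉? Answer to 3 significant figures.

d = 1/p = 1/0.0137″ = 72.99 pc
M = m − 5 log₁₀ d + 5 = 6.71 − 5·1.8633 + 5 = 2.394
M − M_☉ = 2.394 − 4.83 = -2.436
L/L_☉ = 10^(−0.4 × -2.436) = 9.431

L/L_☉ ≈ 9.43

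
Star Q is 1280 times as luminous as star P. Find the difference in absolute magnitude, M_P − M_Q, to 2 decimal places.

Pogson: ΔM = −2.5 log₁₀(ratio) = −2.5 log₁₀(1280) = −2.5 × 3.1072 = -7.768
Star Q is brighter so has the smaller magnitude: M_P − M_Q is positive.

M_P − M_Q ≈ 7.77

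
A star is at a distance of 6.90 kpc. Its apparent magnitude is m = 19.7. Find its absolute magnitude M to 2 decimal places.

M ≈ 5.51

d = 6.90 kpc = 6900 pc
5 log₁₀(d/10 pc) = 5 log₁₀(6900) − 5 = 14.194
M = m − 5 log₁₀(d/10) = 19.7 − 14.194 = 5.506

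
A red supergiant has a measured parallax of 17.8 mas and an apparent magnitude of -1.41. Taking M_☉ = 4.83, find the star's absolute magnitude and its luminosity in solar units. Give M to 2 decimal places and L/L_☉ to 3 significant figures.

M ≈ -5.16; L/L_☉ ≈ 9890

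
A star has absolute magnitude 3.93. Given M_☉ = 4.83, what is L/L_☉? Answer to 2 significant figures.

L/L_☉ ≈ 2.3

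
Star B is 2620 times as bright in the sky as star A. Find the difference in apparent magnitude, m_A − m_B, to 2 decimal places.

Pogson: Δm = −2.5 log₁₀(ratio) = −2.5 log₁₀(2620) = −2.5 × 3.4183 = -8.546
Star B is brighter so has the smaller magnitude: m_A − m_B is positive.

m_A − m_B ≈ 8.55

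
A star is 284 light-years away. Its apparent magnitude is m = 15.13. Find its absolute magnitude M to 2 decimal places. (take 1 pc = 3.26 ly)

M ≈ 10.43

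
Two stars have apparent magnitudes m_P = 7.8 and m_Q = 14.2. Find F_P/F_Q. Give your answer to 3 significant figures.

Δm = 7.8 − (14.2) = -6.4
Flux ratio = 10^(−0.4 Δm) = 10^(−0.4 × -6.4) = 10^2.560 = 363.1

F_P/F_Q ≈ 363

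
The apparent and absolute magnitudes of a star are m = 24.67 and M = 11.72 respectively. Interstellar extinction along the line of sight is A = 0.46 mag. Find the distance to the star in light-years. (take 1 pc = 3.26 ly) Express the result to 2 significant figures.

m − M = 5 log₁₀(d/10 pc) + A  ⇒  24.67 − (11.72) − 0.46 = 5 log₁₀(d/10)
12.490 = 5 log₁₀(d/10)
log₁₀ d = (m − M − A)/5 + 1 = 3.4980
d = 10^3.4980 = 3148 pc
= 10260 ly

d ≈ 10000 ly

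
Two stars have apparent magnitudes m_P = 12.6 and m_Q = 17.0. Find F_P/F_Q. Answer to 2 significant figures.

F_P/F_Q ≈ 58

Δm = 12.6 − (17.0) = -4.4
Flux ratio = 10^(−0.4 Δm) = 10^(−0.4 × -4.4) = 10^1.760 = 57.54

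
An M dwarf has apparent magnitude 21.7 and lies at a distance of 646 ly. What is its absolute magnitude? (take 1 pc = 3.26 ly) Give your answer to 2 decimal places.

M ≈ 15.21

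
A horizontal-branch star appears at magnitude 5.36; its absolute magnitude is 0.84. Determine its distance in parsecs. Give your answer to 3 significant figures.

d ≈ 80.2 pc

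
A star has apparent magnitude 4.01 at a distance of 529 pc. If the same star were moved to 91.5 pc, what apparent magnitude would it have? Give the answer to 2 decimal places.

m ≈ 0.20

Flux ∝ 1/d², so Δm = 5 log₁₀(d₂/d₁) = 5 log₁₀(91.5/529) = -3.810
m₂ = m₁ + Δm = 4.01 + (-3.810) = 0.200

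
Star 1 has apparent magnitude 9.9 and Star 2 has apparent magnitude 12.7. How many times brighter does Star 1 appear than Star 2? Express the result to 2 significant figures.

13

Δm = 9.9 − (12.7) = -2.8
Flux ratio = 10^(−0.4 Δm) = 10^(−0.4 × -2.8) = 10^1.120 = 13.18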